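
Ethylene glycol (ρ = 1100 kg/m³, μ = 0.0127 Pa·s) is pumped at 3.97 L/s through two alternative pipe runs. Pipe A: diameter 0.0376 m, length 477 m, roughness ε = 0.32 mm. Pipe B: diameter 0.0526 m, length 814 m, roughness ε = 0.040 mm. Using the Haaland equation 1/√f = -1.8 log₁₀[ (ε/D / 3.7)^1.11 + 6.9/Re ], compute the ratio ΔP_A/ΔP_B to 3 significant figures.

Pipe A: V = Q/A = 0.00397/0.00111 = 3.575 m/s; Re = 1.164e+04; ε/D = 0.00851; Haaland → f = 0.04076; ΔP_A = f(L/D)(ρV²/2) = 3.636e+06 Pa.
Pipe B: V = Q/A = 0.00397/0.002173 = 1.827 m/s; Re = 8323; ε/D = 0.00076; Haaland → f = 0.03337; ΔP_B = f(L/D)(ρV²/2) = 9.481e+05 Pa.
ΔP_A/ΔP_B = 3.636e+06/9.481e+05 = 3.83.

ΔP_A/ΔP_B ≈ 3.83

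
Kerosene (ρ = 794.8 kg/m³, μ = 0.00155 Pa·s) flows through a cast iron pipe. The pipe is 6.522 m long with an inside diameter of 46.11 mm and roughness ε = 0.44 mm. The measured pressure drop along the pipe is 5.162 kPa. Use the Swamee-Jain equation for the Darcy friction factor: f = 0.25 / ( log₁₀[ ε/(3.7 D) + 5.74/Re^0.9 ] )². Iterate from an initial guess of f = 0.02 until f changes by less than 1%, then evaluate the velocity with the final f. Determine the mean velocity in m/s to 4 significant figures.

Rearranging Darcy-Weisbach: V = √(2·ΔP·D/(f·L·ρ)). With ε/D = 0.00044/0.04611 = 0.00954, iterate starting from f = 0.02:
  f = 0.02 → V = √(2·5162·0.04611/(0.02·6.522·794.8)) = 2.143 m/s; Re = ρVD/μ = 5.067e+04; f → 0.03889
  f = 0.03889 → V = 1.537 m/s; Re = 3.634e+04; f → 0.03941
  f = 0.03941 → V = 1.526 m/s; Re = 3.609e+04; f → 0.03943
Converged (Δf/f < 1%). With the final f = 0.03943: V = √(2·5162·0.04611/(0.03943·6.522·794.8)) = 1.526 m/s.

V ≈ 1.526 m/s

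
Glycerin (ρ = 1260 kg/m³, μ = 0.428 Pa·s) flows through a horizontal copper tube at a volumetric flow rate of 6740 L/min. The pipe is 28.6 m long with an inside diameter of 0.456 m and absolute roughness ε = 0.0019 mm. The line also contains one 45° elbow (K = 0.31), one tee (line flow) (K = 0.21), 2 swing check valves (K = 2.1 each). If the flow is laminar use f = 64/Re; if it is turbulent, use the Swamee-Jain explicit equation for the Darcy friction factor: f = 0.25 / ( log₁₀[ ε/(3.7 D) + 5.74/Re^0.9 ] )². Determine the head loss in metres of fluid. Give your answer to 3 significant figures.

h_f ≈ 0.219 m

Q = 6740 L/min = 6740/60000 = 0.1123 m³/s.
Cross-sectional area A = πD²/4 = π(0.456)²/4 = 0.1633 m²; mean velocity V = Q/A = 0.1123/0.1633 = 0.6878 m/s.
Reynolds number Re = ρVD/μ = 1260 · 0.6878 · 0.456 / 0.428 = 923.4.
Re < 2300 → laminar flow, so f = 64/Re = 64/923.4 = 0.06931 (the turbulent correlation is not needed).
Total minor-loss coefficient ΣK = 1·0.31 + 1·0.21 + 2·2.1 = 4.72.
ΔP = [f·L/D + ΣK]·(ρV²/2) = [0.06931·28.6/0.456 + 4.72]·(1260·0.6878²/2) = [4.347 + 4.72]·298.1 = 2703 Pa.
Head loss h_f = ΔP/(ρg) = 2703/(1260·9.81) = 0.219 m.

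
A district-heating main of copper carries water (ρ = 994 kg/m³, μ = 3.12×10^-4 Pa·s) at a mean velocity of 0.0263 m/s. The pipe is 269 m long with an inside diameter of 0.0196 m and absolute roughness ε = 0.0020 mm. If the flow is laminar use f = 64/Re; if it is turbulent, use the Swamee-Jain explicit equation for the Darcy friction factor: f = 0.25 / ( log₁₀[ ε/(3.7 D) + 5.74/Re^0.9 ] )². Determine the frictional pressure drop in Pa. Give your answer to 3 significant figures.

Reynolds number Re = ρVD/μ = 994 · 0.0263 · 0.0196 / 0.000312 = 1642.
Re < 2300 → laminar flow, so f = 64/Re = 64/1642 = 0.03897 (the turbulent correlation is not needed).
Darcy-Weisbach: ΔP = f(L/D)(ρV²/2) = 0.03897·(269/0.0196)·(994·0.0263²/2) = 0.03897·1.372e+04·0.3438 = 183.9 Pa.

ΔP ≈ 184 Pa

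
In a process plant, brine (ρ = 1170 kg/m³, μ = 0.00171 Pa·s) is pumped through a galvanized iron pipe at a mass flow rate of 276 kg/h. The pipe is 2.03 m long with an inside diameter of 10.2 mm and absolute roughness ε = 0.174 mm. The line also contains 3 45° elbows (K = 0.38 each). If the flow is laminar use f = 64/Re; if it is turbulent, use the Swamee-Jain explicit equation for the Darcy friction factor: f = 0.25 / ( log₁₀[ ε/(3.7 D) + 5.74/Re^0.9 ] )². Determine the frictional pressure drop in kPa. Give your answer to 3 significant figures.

ΔP ≈ 4.47 kPa

ṁ = 276 kg/h = 276/3600 = 0.07667 kg/s.
A = πD²/4 = π(0.0102)²/4 = 8.171e-05 m²; mean velocity V = ṁ/(ρA) = 0.07667/(1170 · 8.171e-05) = 0.8019 m/s.
Reynolds number Re = ρVD/μ = 1170 · 0.8019 · 0.0102 / 0.00171 = 5597.
Re > 4000 → turbulent. Relative roughness ε/D = 0.000174/0.0102 = 0.0171. Swamee-Jain: f = 0.25/(log₁₀[0.0171/3.7 + 5.74/5597^0.9])² = 0.25/(log₁₀[0.00461 + 0.00243])² = 0.25/(-2.152)² = 0.05397.
Total minor-loss coefficient ΣK = 3·0.38 = 1.14.
ΔP = [f·L/D + ΣK]·(ρV²/2) = [0.05397·2.03/0.0102 + 1.14]·(1170·0.8019²/2) = [10.74 + 1.14]·376.2 = 4469 Pa.
ΔP = 4469 Pa = 4.47 kPa.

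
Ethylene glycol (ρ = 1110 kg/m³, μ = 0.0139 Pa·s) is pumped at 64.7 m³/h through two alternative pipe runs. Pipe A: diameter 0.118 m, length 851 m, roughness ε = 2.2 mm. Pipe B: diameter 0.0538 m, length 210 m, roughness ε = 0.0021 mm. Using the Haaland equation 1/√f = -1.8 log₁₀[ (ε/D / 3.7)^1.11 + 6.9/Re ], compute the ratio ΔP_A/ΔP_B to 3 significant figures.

Pipe A: V = Q/A = 0.01797/0.01094 = 1.643 m/s; Re = 1.549e+04; ε/D = 0.0186; Haaland → f = 0.04992; ΔP_A = f(L/D)(ρV²/2) = 5.396e+05 Pa.
Pipe B: V = Q/A = 0.01797/0.002273 = 7.906 m/s; Re = 3.397e+04; ε/D = 3.9e-05; Haaland → f = 0.02272; ΔP_B = f(L/D)(ρV²/2) = 3.076e+06 Pa.
ΔP_A/ΔP_B = 5.396e+05/3.076e+06 = 0.175.

ΔP_A/ΔP_B ≈ 0.175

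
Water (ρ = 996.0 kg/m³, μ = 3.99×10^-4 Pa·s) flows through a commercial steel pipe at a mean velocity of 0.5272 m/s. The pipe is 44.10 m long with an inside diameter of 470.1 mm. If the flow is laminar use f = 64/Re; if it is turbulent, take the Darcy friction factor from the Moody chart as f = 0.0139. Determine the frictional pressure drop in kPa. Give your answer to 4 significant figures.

ΔP ≈ 0.1805 kPa

Reynolds number Re = ρVD/μ = 996 · 0.5272 · 0.4701 / 0.000399 = 6.187e+05.
Re > 4000 → turbulent; use the Moody-chart value f = 0.0139.
Darcy-Weisbach: ΔP = f(L/D)(ρV²/2) = 0.0139·(44.1/0.4701)·(996·0.5272²/2) = 0.0139·93.81·138.4 = 180.5 Pa.
ΔP = 180.5 Pa = 0.1805 kPa.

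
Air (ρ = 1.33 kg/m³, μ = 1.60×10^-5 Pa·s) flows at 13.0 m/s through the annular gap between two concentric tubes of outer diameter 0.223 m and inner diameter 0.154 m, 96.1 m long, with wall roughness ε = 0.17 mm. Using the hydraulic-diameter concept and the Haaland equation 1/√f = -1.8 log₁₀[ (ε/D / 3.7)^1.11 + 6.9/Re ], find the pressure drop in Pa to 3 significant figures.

ΔP ≈ 4160 Pa

Hydraulic diameter D_h = 4A/P = D_o - D_i = 0.223 - 0.154 = 0.069 m.
Re = ρVD_h/μ = 1.33·13·0.069/1.6e-05 = 7.456e+04.
ε/D_h = 0.00017/0.069 = 0.00246; Haaland gives 1/√f = -1.8 log₁₀[0.000298+9.25e-05] = 6.135, so f = 0.02657.
ΔP = f(L/D_h)(ρV²/2) = 0.02657·96.1/0.069·112.4 = 4158 Pa.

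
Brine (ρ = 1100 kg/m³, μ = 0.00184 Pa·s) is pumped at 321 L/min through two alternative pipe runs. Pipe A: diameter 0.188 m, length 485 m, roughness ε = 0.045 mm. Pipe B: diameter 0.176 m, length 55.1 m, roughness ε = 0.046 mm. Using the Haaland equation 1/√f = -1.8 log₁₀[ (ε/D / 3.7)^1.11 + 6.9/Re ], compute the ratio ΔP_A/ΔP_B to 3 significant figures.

Pipe A: V = Q/A = 0.00535/0.02776 = 0.1927 m/s; Re = 2.166e+04; ε/D = 0.000239; Haaland → f = 0.02567; ΔP_A = f(L/D)(ρV²/2) = 1353 Pa.
Pipe B: V = Q/A = 0.00535/0.02433 = 0.2199 m/s; Re = 2.314e+04; ε/D = 0.000261; Haaland → f = 0.02533; ΔP_B = f(L/D)(ρV²/2) = 210.9 Pa.
ΔP_A/ΔP_B = 1353/210.9 = 6.42.

ΔP_A/ΔP_B ≈ 6.42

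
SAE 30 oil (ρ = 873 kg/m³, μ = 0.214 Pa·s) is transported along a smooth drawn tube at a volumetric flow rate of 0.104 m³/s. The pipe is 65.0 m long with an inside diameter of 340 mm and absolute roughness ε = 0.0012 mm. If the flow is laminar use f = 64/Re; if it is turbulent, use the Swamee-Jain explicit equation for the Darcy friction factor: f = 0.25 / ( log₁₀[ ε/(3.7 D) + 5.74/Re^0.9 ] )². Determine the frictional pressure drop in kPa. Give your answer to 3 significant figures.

Cross-sectional area A = πD²/4 = π(0.34)²/4 = 0.09079 m²; mean velocity V = Q/A = 0.104/0.09079 = 1.145 m/s.
Reynolds number Re = ρVD/μ = 873 · 1.145 · 0.34 / 0.214 = 1589.
Re < 2300 → laminar flow, so f = 64/Re = 64/1589 = 0.04028 (the turbulent correlation is not needed).
Darcy-Weisbach: ΔP = f(L/D)(ρV²/2) = 0.04028·(65/0.34)·(873·1.145²/2) = 0.04028·191.2·572.7 = 4411 Pa.
ΔP = 4411 Pa = 4.41 kPa.

ΔP ≈ 4.41 kPa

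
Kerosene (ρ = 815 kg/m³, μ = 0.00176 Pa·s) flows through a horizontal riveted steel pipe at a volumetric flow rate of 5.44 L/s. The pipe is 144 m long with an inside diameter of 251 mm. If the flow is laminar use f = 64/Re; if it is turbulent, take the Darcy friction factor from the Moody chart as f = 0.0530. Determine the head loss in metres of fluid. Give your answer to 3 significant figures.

h_f ≈ 0.0187 m

Q = 5.44 L/s = 5.44/1000 = 0.00544 m³/s.
Cross-sectional area A = πD²/4 = π(0.251)²/4 = 0.04948 m²; mean velocity V = Q/A = 0.00544/0.04948 = 0.1099 m/s.
Reynolds number Re = ρVD/μ = 815 · 0.1099 · 0.251 / 0.00176 = 1.278e+04.
Re > 4000 → turbulent; use the Moody-chart value f = 0.0530.
Darcy-Weisbach: ΔP = f(L/D)(ρV²/2) = 0.053·(144/0.251)·(815·0.1099²/2) = 0.053·573.7·4.926 = 149.8 Pa.
Head loss h_f = ΔP/(ρg) = 149.8/(815·9.81) = 0.0187 m.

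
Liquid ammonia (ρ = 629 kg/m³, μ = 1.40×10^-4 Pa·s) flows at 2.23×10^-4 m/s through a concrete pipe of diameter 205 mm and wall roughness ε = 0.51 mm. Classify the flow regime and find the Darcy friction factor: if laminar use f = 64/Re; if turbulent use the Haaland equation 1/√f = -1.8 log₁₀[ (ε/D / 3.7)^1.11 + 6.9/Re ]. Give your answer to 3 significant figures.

Re = ρVD/μ = 629·0.000223·0.205/0.00014 = 205.4.
Re < 2300 → laminar, so f = 64/Re = 0.3116 (roughness is irrelevant in laminar flow).

f ≈ 0.312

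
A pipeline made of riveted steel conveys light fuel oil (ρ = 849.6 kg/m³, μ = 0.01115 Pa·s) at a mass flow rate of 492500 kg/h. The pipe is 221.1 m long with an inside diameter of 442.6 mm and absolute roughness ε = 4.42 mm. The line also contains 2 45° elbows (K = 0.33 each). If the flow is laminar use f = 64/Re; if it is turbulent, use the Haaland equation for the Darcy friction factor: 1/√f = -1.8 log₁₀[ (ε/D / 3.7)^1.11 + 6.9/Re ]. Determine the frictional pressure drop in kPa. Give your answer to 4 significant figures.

ΔP ≈ 9.491 kPa

ṁ = 492500 kg/h = 492500/3600 = 136.8 kg/s.
A = πD²/4 = π(0.4426)²/4 = 0.1539 m²; mean velocity V = ṁ/(ρA) = 136.8/(849.6 · 0.1539) = 1.047 m/s.
Reynolds number Re = ρVD/μ = 849.6 · 1.047 · 0.4426 / 0.0112 = 3.53e+04.
Re > 4000 → turbulent. Relative roughness ε/D = 0.00442/0.4426 = 0.00999. Haaland: 1/√f = -1.8 log₁₀[(0.00999/3.7)^1.11 + 6.9/3.53e+04] = -1.8 log₁₀[0.00141 + 0.000195] = 5.031, so f = 0.03951.
Total minor-loss coefficient ΣK = 2·0.33 = 0.66.
ΔP = [f·L/D + ΣK]·(ρV²/2) = [0.03951·221.1/0.4426 + 0.66]·(849.6·1.047²/2) = [19.74 + 0.66]·465.3 = 9491 Pa.
ΔP = 9491 Pa = 9.491 kPa.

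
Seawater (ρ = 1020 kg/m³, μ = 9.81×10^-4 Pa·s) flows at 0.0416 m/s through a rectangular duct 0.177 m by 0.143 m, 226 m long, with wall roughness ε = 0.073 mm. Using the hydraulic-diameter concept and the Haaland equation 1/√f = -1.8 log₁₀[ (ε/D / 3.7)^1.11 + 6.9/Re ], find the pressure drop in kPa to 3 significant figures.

ΔP ≈ 0.0439 kPa

Hydraulic diameter D_h = 4A/P = 4·(0.177·0.143)/(2·(0.177+0.143)) = 0.1012/0.64 = 0.1582 m.
Re = ρVD_h/μ = 1020·0.0416·0.1582/0.000981 = 6842.
ε/D_h = 7.3e-05/0.1582 = 0.000461; Haaland gives 1/√f = -1.8 log₁₀[4.64e-05+0.00101] = 5.358, so f = 0.03483.
ΔP = f(L/D_h)(ρV²/2) = 0.03483·226/0.1582·0.8826 = 43.92 Pa.
ΔP = 0.0439 kPa.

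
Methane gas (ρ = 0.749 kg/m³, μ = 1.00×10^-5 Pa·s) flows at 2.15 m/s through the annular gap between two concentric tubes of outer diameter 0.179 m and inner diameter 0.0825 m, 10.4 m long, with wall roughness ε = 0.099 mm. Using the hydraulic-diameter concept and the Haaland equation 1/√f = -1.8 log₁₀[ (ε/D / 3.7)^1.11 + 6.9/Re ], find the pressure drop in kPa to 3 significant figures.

ΔP ≈ 0.00544 kPa

Hydraulic diameter D_h = 4A/P = D_o - D_i = 0.179 - 0.0825 = 0.0965 m.
Re = ρVD_h/μ = 0.749·2.15·0.0965/1e-05 = 1.554e+04.
ε/D_h = 9.9e-05/0.0965 = 0.00103; Haaland gives 1/√f = -1.8 log₁₀[0.000113+0.000444] = 5.858, so f = 0.02914.
ΔP = f(L/D_h)(ρV²/2) = 0.02914·10.4/0.0965·1.731 = 5.437 Pa.
ΔP = 0.00544 kPa.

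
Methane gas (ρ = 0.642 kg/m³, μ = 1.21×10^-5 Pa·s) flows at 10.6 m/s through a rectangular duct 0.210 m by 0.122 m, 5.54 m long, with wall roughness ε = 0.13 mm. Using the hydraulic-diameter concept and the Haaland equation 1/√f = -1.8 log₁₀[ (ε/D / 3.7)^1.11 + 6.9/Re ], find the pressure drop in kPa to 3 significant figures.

ΔP ≈ 0.0281 kPa

Hydraulic diameter D_h = 4A/P = 4·(0.21·0.122)/(2·(0.21+0.122)) = 0.1025/0.664 = 0.1543 m.
Re = ρVD_h/μ = 0.642·10.6·0.1543/1.21e-05 = 8.68e+04.
ε/D_h = 0.00013/0.1543 = 0.000842; Haaland gives 1/√f = -1.8 log₁₀[9.05e-05+7.95e-05] = 6.785, so f = 0.02172.
ΔP = f(L/D_h)(ρV²/2) = 0.02172·5.54/0.1543·36.07 = 28.12 Pa.
ΔP = 0.0281 kPa.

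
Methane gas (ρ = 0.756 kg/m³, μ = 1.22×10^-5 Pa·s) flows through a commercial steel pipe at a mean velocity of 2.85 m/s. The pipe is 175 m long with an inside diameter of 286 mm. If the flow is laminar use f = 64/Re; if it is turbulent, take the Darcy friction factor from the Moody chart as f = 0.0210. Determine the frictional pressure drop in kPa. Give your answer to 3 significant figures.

Reynolds number Re = ρVD/μ = 0.756 · 2.85 · 0.286 / 1.22e-05 = 5.051e+04.
Re > 4000 → turbulent; use the Moody-chart value f = 0.0210.
Darcy-Weisbach: ΔP = f(L/D)(ρV²/2) = 0.021·(175/0.286)·(0.756·2.85²/2) = 0.021·611.9·3.07 = 39.45 Pa.
ΔP = 39.45 Pa = 0.0395 kPa.

ΔP ≈ 0.0395 kPa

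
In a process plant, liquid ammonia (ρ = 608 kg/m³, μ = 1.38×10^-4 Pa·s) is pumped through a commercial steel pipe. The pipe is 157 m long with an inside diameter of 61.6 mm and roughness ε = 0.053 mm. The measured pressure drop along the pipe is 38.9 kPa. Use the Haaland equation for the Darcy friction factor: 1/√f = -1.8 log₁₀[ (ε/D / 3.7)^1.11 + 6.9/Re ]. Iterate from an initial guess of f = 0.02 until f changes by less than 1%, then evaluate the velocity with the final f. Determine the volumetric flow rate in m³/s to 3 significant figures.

Q ≈ 0.00477 m³/s

Rearranging Darcy-Weisbach: V = √(2·ΔP·D/(f·L·ρ)). With ε/D = 5.3e-05/0.0616 = 0.00086, iterate starting from f = 0.02:
  f = 0.02 → V = √(2·3.89e+04·0.0616/(0.02·157·608)) = 1.584 m/s; Re = ρVD/μ = 4.3e+05; f → 0.01964
  f = 0.01964 → V = 1.599 m/s; Re = 4.339e+05; f → 0.01964
Converged (Δf/f < 1%). With the final f = 0.01964: V = √(2·3.89e+04·0.0616/(0.01964·157·608)) = 1.599 m/s.
Q = V·A = 1.599·(π/4·0.0616²) = 0.004765 m³/s = 0.00477 m³/s.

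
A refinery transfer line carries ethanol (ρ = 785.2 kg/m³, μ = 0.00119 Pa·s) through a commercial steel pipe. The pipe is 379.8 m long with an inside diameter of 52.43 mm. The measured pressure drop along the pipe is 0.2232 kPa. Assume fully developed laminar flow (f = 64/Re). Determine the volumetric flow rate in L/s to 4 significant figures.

Q ≈ 0.09159 L/s

For laminar flow, f = 64/Re with Re = ρVD/μ, so Darcy-Weisbach reduces to ΔP = 32μLV/D². Solving for V: V = ΔP·D²/(32μL) = 223.2·(0.05243)²/(32·0.00119·379.8) = 0.04242 m/s.
Check: Re = ρVD/μ = 785.2·0.04242·0.05243/0.00119 = 1468 < 2300, so the laminar assumption holds.
Q = V·A = 0.04242·(π/4·0.05243²) = 9.159e-05 m³/s = 0.09159 L/s.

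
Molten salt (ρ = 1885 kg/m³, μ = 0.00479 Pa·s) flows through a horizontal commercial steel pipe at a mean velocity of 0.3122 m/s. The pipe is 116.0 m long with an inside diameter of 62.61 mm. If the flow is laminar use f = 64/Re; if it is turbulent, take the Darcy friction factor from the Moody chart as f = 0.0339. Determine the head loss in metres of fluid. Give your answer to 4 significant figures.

h_f ≈ 0.3120 m

Reynolds number Re = ρVD/μ = 1885 · 0.3122 · 0.06261 / 0.00479 = 7692.
Re > 4000 → turbulent; use the Moody-chart value f = 0.0339.
Darcy-Weisbach: ΔP = f(L/D)(ρV²/2) = 0.0339·(116/0.06261)·(1885·0.3122²/2) = 0.0339·1853·91.86 = 5770 Pa.
Head loss h_f = ΔP/(ρg) = 5770/(1885·9.81) = 0.3120 m.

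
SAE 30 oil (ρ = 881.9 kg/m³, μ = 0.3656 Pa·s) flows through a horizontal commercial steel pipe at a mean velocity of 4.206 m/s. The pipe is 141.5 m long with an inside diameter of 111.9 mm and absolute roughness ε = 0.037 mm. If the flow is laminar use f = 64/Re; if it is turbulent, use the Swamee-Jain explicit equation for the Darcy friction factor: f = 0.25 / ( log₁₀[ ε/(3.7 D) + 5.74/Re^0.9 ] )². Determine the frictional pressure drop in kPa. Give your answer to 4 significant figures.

Reynolds number Re = ρVD/μ = 881.9 · 4.206 · 0.1119 / 0.366 = 1135.
Re < 2300 → laminar flow, so f = 64/Re = 64/1135 = 0.05637 (the turbulent correlation is not needed).
Darcy-Weisbach: ΔP = f(L/D)(ρV²/2) = 0.05637·(141.5/0.1119)·(881.9·4.206²/2) = 0.05637·1265·7801 = 5.561e+05 Pa.
ΔP = 5.561e+05 Pa = 556.1 kPa.

ΔP ≈ 556.1 kPa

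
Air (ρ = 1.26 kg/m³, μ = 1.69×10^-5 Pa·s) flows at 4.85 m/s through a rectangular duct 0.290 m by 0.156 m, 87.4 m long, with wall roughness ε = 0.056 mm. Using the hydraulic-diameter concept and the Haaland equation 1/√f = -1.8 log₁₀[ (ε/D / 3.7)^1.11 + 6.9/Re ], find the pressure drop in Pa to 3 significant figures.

ΔP ≈ 128 Pa

Hydraulic diameter D_h = 4A/P = 4·(0.29·0.156)/(2·(0.29+0.156)) = 0.181/0.892 = 0.2029 m.
Re = ρVD_h/μ = 1.26·4.85·0.2029/1.69e-05 = 7.336e+04.
ε/D_h = 5.6e-05/0.2029 = 0.000276; Haaland gives 1/√f = -1.8 log₁₀[2.62e-05+9.41e-05] = 7.056, so f = 0.02009.
ΔP = f(L/D_h)(ρV²/2) = 0.02009·87.4/0.2029·14.82 = 128.2 Pa.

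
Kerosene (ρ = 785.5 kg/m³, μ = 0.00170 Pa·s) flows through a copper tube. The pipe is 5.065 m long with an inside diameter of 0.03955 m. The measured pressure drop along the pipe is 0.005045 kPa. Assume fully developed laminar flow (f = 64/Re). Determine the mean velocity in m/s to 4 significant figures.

V ≈ 0.02864 m/s

For laminar flow, f = 64/Re with Re = ρVD/μ, so Darcy-Weisbach reduces to ΔP = 32μLV/D². Solving for V: V = ΔP·D²/(32μL) = 5.045·(0.03955)²/(32·0.0017·5.065) = 0.02864 m/s.
Check: Re = ρVD/μ = 785.5·0.02864·0.03955/0.0017 = 523.4 < 2300, so the laminar assumption holds.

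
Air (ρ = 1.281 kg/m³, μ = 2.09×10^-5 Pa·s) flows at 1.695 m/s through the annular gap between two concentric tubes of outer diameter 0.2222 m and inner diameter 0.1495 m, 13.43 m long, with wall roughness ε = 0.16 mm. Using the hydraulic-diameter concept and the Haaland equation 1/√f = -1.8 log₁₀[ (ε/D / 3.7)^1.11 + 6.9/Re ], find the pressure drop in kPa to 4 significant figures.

Hydraulic diameter D_h = 4A/P = D_o - D_i = 0.2222 - 0.1495 = 0.0727 m.
Re = ρVD_h/μ = 1.281·1.695·0.0727/2.09e-05 = 7553.
ε/D_h = 0.00016/0.0727 = 0.0022; Haaland gives 1/√f = -1.8 log₁₀[0.000263+0.000914] = 5.273, so f = 0.03596.
ΔP = f(L/D_h)(ρV²/2) = 0.03596·13.43/0.0727·1.84 = 12.23 Pa.
ΔP = 0.01223 kPa.

ΔP ≈ 0.01223 kPa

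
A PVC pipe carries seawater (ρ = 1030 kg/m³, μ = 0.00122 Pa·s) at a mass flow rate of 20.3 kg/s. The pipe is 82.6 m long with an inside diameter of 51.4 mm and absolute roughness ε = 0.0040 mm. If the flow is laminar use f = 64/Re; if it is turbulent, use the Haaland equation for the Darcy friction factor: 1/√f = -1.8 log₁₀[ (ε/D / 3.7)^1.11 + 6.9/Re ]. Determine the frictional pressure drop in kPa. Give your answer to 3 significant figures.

ΔP ≈ 1070 kPa

A = πD²/4 = π(0.0514)²/4 = 0.002075 m²; mean velocity V = ṁ/(ρA) = 20.3/(1030 · 0.002075) = 9.498 m/s.
Reynolds number Re = ρVD/μ = 1030 · 9.498 · 0.0514 / 0.00122 = 4.122e+05.
Re > 4000 → turbulent. Relative roughness ε/D = 4e-06/0.0514 = 7.78e-05. Haaland: 1/√f = -1.8 log₁₀[(7.78e-05/3.7)^1.11 + 6.9/4.122e+05] = -1.8 log₁₀[6.43e-06 + 1.67e-05] = 8.343, so f = 0.01437.
Darcy-Weisbach: ΔP = f(L/D)(ρV²/2) = 0.01437·(82.6/0.0514)·(1030·9.498²/2) = 0.01437·1607·4.646e+04 = 1.073e+06 Pa.
ΔP = 1.073e+06 Pa = 1070 kPa.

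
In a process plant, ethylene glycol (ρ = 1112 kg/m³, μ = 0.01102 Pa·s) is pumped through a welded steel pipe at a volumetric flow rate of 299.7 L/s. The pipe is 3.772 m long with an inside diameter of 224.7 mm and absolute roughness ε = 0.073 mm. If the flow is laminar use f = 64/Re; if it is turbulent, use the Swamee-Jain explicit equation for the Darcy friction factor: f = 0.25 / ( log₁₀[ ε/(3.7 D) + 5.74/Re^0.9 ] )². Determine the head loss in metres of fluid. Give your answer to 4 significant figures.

h_f ≈ 0.8925 m

Q = 299.7 L/s = 299.7/1000 = 0.2997 m³/s.
Cross-sectional area A = πD²/4 = π(0.2247)²/4 = 0.03965 m²; mean velocity V = Q/A = 0.2997/0.03965 = 7.558 m/s.
Reynolds number Re = ρVD/μ = 1112 · 7.558 · 0.2247 / 0.011 = 1.714e+05.
Re > 4000 → turbulent. Relative roughness ε/D = 7.3e-05/0.2247 = 0.000325. Swamee-Jain: f = 0.25/(log₁₀[0.000325/3.7 + 5.74/1.714e+05^0.9])² = 0.25/(log₁₀[8.78e-05 + 0.000112])² = 0.25/(-3.7)² = 0.01826.
Darcy-Weisbach: ΔP = f(L/D)(ρV²/2) = 0.01826·(3.772/0.2247)·(1112·7.558²/2) = 0.01826·16.79·3.176e+04 = 9736 Pa.
Head loss h_f = ΔP/(ρg) = 9736/(1112·9.81) = 0.8925 m.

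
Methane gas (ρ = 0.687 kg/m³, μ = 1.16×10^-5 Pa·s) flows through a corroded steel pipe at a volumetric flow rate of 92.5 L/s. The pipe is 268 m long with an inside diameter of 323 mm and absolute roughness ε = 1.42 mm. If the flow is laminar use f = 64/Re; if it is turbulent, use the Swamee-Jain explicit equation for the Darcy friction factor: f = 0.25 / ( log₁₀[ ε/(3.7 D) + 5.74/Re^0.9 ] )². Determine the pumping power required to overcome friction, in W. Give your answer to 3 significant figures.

P ≈ 1.14 W

Q = 92.5 L/s = 92.5/1000 = 0.0925 m³/s.
Cross-sectional area A = πD²/4 = π(0.323)²/4 = 0.08194 m²; mean velocity V = Q/A = 0.0925/0.08194 = 1.129 m/s.
Reynolds number Re = ρVD/μ = 0.687 · 1.129 · 0.323 / 1.16e-05 = 2.159e+04.
Re > 4000 → turbulent. Relative roughness ε/D = 0.00142/0.323 = 0.0044. Swamee-Jain: f = 0.25/(log₁₀[0.0044/3.7 + 5.74/2.159e+04^0.9])² = 0.25/(log₁₀[0.00119 + 0.000721])² = 0.25/(-2.719)² = 0.03381.
Darcy-Weisbach: ΔP = f(L/D)(ρV²/2) = 0.03381·(268/0.323)·(0.687·1.129²/2) = 0.03381·829.7·0.4377 = 12.28 Pa.
Pumping power P = QΔP = 0.0925·12.28 = 1.136 W = 1.14 W.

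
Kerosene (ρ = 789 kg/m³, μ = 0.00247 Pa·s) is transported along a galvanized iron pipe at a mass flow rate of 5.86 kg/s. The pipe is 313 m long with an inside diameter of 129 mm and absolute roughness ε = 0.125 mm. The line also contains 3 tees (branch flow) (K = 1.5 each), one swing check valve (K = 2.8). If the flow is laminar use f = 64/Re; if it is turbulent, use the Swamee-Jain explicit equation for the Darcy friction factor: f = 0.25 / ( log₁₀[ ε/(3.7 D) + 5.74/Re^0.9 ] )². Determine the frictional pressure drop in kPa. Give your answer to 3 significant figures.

ΔP ≈ 9.34 kPa

A = πD²/4 = π(0.129)²/4 = 0.01307 m²; mean velocity V = ṁ/(ρA) = 5.86/(789 · 0.01307) = 0.5683 m/s.
Reynolds number Re = ρVD/μ = 789 · 0.5683 · 0.129 / 0.00247 = 2.342e+04.
Re > 4000 → turbulent. Relative roughness ε/D = 0.000125/0.129 = 0.000969. Swamee-Jain: f = 0.25/(log₁₀[0.000969/3.7 + 5.74/2.342e+04^0.9])² = 0.25/(log₁₀[0.000262 + 0.00067])² = 0.25/(-3.03)² = 0.02722.
Total minor-loss coefficient ΣK = 3·1.5 + 1·2.8 = 7.3.
ΔP = [f·L/D + ΣK]·(ρV²/2) = [0.02722·313/0.129 + 7.3]·(789·0.5683²/2) = [66.05 + 7.3]·127.4 = 9345 Pa.
ΔP = 9345 Pa = 9.34 kPa.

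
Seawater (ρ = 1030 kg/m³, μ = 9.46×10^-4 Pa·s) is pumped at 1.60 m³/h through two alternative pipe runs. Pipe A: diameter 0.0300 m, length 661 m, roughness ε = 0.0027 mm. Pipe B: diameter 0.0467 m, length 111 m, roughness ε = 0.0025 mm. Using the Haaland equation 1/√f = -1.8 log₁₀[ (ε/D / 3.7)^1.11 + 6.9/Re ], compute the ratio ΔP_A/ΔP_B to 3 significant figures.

ΔP_A/ΔP_B ≈ 48.7

Pipe A: V = Q/A = 0.0004444/0.0007069 = 0.6288 m/s; Re = 2.054e+04; ε/D = 9e-05; Haaland → f = 0.02572; ΔP_A = f(L/D)(ρV²/2) = 1.154e+05 Pa.
Pipe B: V = Q/A = 0.0004444/0.001713 = 0.2595 m/s; Re = 1.319e+04; ε/D = 5.35e-05; Haaland → f = 0.02872; ΔP_B = f(L/D)(ρV²/2) = 2367 Pa.
ΔP_A/ΔP_B = 1.154e+05/2367 = 48.7.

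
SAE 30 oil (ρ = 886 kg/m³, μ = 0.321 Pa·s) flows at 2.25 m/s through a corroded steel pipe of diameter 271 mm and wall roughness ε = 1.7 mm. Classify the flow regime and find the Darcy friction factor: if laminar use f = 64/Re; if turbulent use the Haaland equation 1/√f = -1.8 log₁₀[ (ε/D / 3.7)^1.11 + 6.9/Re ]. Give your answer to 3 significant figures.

f ≈ 0.0380

Re = ρVD/μ = 886·2.25·0.271/0.321 = 1683.
Re < 2300 → laminar, so f = 64/Re = 0.03803 (roughness is irrelevant in laminar flow).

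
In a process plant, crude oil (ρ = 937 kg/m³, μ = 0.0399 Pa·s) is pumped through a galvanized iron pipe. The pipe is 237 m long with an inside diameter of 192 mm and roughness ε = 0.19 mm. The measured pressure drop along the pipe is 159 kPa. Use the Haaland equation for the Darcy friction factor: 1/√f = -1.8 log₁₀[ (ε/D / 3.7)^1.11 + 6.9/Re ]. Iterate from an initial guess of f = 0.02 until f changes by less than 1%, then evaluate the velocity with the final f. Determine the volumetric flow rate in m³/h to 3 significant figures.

Rearranging Darcy-Weisbach: V = √(2·ΔP·D/(f·L·ρ)). With ε/D = 0.00019/0.192 = 0.00099, iterate starting from f = 0.02:
  f = 0.02 → V = √(2·1.59e+05·0.192/(0.02·237·937)) = 3.708 m/s; Re = ρVD/μ = 1.672e+04; f → 0.02863
  f = 0.02863 → V = 3.099 m/s; Re = 1.397e+04; f → 0.02976
  f = 0.02976 → V = 3.039 m/s; Re = 1.37e+04; f → 0.02989
Converged (Δf/f < 1%). With the final f = 0.02989: V = √(2·1.59e+05·0.192/(0.02989·237·937)) = 3.033 m/s.
Q = V·A = 3.033·(π/4·0.192²) = 0.08781 m³/s = 316 m³/h.

Q ≈ 316 m³/h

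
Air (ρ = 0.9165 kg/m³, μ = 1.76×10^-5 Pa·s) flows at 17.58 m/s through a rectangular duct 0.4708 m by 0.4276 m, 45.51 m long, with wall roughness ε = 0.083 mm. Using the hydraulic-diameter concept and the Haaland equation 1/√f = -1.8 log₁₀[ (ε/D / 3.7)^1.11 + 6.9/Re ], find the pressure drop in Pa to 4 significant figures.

Hydraulic diameter D_h = 4A/P = 4·(0.4708·0.4276)/(2·(0.4708+0.4276)) = 0.8053/1.797 = 0.4482 m.
Re = ρVD_h/μ = 0.9165·17.58·0.4482/1.76e-05 = 4.103e+05.
ε/D_h = 8.3e-05/0.4482 = 0.000185; Haaland gives 1/√f = -1.8 log₁₀[1.68e-05+1.68e-05] = 8.051, so f = 0.01543.
ΔP = f(L/D_h)(ρV²/2) = 0.01543·45.51/0.4482·141.6 = 221.9 Pa.

ΔP ≈ 221.9 Pa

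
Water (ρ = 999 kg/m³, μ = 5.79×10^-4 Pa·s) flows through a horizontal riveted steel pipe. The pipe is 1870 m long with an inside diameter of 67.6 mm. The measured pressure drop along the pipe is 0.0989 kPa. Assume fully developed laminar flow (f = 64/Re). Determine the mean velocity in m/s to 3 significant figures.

V ≈ 0.0130 m/s

For laminar flow, f = 64/Re with Re = ρVD/μ, so Darcy-Weisbach reduces to ΔP = 32μLV/D². Solving for V: V = ΔP·D²/(32μL) = 98.9·(0.0676)²/(32·0.000579·1870) = 0.01304 m/s.
Check: Re = ρVD/μ = 999·0.01304·0.0676/0.000579 = 1521 < 2300, so the laminar assumption holds.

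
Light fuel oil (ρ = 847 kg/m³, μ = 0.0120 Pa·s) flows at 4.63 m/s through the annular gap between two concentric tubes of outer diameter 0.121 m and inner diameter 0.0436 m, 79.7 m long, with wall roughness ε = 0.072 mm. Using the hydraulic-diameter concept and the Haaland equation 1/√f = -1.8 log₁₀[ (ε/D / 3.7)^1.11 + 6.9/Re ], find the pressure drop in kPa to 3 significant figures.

Hydraulic diameter D_h = 4A/P = D_o - D_i = 0.121 - 0.0436 = 0.0774 m.
Re = ρVD_h/μ = 847·4.63·0.0774/0.012 = 2.529e+04.
ε/D_h = 7.2e-05/0.0774 = 0.00093; Haaland gives 1/√f = -1.8 log₁₀[0.000101+0.000273] = 6.169, so f = 0.02627.
ΔP = f(L/D_h)(ρV²/2) = 0.02627·79.7/0.0774·9079 = 2.456e+05 Pa.
ΔP = 246 kPa.

ΔP ≈ 246 kPa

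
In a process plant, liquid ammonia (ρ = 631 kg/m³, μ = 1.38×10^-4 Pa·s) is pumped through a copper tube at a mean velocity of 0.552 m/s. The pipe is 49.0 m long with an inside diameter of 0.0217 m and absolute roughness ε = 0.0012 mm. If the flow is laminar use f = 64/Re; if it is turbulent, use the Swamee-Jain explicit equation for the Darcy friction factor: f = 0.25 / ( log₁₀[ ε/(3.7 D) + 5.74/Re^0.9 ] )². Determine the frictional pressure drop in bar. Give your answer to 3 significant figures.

ΔP ≈ 0.0447 bar

Reynolds number Re = ρVD/μ = 631 · 0.552 · 0.0217 / 0.000138 = 5.477e+04.
Re > 4000 → turbulent. Relative roughness ε/D = 1.2e-06/0.0217 = 5.53e-05. Swamee-Jain: f = 0.25/(log₁₀[5.53e-05/3.7 + 5.74/5.477e+04^0.9])² = 0.25/(log₁₀[1.49e-05 + 0.000312])² = 0.25/(-3.485)² = 0.02058.
Darcy-Weisbach: ΔP = f(L/D)(ρV²/2) = 0.02058·(49/0.0217)·(631·0.552²/2) = 0.02058·2258·96.13 = 4467 Pa.
ΔP = 4467 Pa = 0.0447 bar.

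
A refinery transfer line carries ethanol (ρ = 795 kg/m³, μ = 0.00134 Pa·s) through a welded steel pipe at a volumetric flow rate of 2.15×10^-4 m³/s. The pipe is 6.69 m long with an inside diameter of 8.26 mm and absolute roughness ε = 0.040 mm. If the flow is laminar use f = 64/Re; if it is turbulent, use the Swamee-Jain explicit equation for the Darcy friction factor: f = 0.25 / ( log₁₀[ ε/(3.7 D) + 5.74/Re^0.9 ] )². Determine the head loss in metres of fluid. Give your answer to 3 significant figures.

h_f ≈ 23.1 m

Cross-sectional area A = πD²/4 = π(0.00826)²/4 = 5.359e-05 m²; mean velocity V = Q/A = 0.000215/5.359e-05 = 4.012 m/s.
Reynolds number Re = ρVD/μ = 795 · 4.012 · 0.00826 / 0.00134 = 1.966e+04.
Re > 4000 → turbulent. Relative roughness ε/D = 4e-05/0.00826 = 0.00484. Swamee-Jain: f = 0.25/(log₁₀[0.00484/3.7 + 5.74/1.966e+04^0.9])² = 0.25/(log₁₀[0.00131 + 0.000785])² = 0.25/(-2.679)² = 0.03483.
Darcy-Weisbach: ΔP = f(L/D)(ρV²/2) = 0.03483·(6.69/0.00826)·(795·4.012²/2) = 0.03483·809.9·6399 = 1.805e+05 Pa.
Head loss h_f = ΔP/(ρg) = 1.805e+05/(795·9.81) = 23.1 m.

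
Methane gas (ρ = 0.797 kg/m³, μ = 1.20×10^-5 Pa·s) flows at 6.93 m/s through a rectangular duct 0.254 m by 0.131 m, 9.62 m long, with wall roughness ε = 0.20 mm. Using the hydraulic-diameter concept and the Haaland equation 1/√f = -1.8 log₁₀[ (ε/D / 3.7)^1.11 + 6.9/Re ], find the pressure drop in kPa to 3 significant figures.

ΔP ≈ 0.0245 kPa

Hydraulic diameter D_h = 4A/P = 4·(0.254·0.131)/(2·(0.254+0.131)) = 0.1331/0.77 = 0.1729 m.
Re = ρVD_h/μ = 0.797·6.93·0.1729/1.2e-05 = 7.956e+04.
ε/D_h = 0.0002/0.1729 = 0.00116; Haaland gives 1/√f = -1.8 log₁₀[0.000129+8.67e-05] = 6.6, so f = 0.02296.
ΔP = f(L/D_h)(ρV²/2) = 0.02296·9.62/0.1729·19.14 = 24.45 Pa.
ΔP = 0.0245 kPa.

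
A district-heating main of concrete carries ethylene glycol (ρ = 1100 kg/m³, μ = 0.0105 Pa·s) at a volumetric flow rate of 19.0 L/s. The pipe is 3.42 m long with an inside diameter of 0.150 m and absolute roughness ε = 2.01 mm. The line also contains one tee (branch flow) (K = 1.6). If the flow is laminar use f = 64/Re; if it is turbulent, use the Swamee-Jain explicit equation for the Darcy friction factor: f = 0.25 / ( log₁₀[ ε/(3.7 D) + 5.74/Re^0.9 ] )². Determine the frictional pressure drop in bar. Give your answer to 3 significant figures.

ΔP ≈ 0.0168 bar

Q = 19.0 L/s = 19.0/1000 = 0.019 m³/s.
Cross-sectional area A = πD²/4 = π(0.15)²/4 = 0.01767 m²; mean velocity V = Q/A = 0.019/0.01767 = 1.075 m/s.
Reynolds number Re = ρVD/μ = 1100 · 1.075 · 0.15 / 0.0105 = 1.69e+04.
Re > 4000 → turbulent. Relative roughness ε/D = 0.00201/0.15 = 0.0134. Swamee-Jain: f = 0.25/(log₁₀[0.0134/3.7 + 5.74/1.69e+04^0.9])² = 0.25/(log₁₀[0.00362 + 0.000899])² = 0.25/(-2.345)² = 0.04547.
Total minor-loss coefficient ΣK = 1·1.6 = 1.6.
ΔP = [f·L/D + ΣK]·(ρV²/2) = [0.04547·3.42/0.15 + 1.6]·(1100·1.075²/2) = [1.037 + 1.6]·635.8 = 1676 Pa.
ΔP = 1676 Pa = 0.0168 bar.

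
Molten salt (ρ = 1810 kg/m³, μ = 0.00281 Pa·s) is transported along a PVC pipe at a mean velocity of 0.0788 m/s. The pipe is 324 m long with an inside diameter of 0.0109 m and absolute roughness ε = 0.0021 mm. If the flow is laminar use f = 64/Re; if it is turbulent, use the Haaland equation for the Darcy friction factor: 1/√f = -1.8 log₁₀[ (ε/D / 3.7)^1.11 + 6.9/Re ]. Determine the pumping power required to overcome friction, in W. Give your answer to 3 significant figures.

Reynolds number Re = ρVD/μ = 1810 · 0.0788 · 0.0109 / 0.00281 = 553.3.
Re < 2300 → laminar flow, so f = 64/Re = 64/553.3 = 0.1157 (the turbulent correlation is not needed).
Darcy-Weisbach: ΔP = f(L/D)(ρV²/2) = 0.1157·(324/0.0109)·(1810·0.0788²/2) = 0.1157·2.972e+04·5.62 = 1.932e+04 Pa.
Q = V·A = 0.0788·9.331e-05 = 7.353e-06 m³/s.
Pumping power P = QΔP = 7.353e-06·1.932e+04 = 0.1421 W = 0.142 W.

P ≈ 0.142 W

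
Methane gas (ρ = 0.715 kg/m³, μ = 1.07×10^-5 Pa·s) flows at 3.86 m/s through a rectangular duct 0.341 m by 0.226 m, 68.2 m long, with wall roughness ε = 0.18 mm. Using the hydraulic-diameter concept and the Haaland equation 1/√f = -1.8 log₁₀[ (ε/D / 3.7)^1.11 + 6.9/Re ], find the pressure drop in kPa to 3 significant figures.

Hydraulic diameter D_h = 4A/P = 4·(0.341·0.226)/(2·(0.341+0.226)) = 0.3083/1.134 = 0.2718 m.
Re = ρVD_h/μ = 0.715·3.86·0.2718/1.07e-05 = 7.012e+04.
ε/D_h = 0.00018/0.2718 = 0.000662; Haaland gives 1/√f = -1.8 log₁₀[6.93e-05+9.84e-05] = 6.796, so f = 0.02165.
ΔP = f(L/D_h)(ρV²/2) = 0.02165·68.2/0.2718·5.327 = 28.94 Pa.
ΔP = 0.0289 kPa.

ΔP ≈ 0.0289 kPa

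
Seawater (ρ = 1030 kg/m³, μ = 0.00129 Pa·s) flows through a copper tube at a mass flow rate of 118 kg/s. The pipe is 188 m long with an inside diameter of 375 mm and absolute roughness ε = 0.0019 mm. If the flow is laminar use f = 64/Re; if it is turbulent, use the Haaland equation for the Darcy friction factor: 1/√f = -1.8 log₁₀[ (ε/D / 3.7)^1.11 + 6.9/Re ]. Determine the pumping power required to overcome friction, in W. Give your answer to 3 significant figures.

P ≈ 455 W

A = πD²/4 = π(0.375)²/4 = 0.1104 m²; mean velocity V = ṁ/(ρA) = 118/(1030 · 0.1104) = 1.037 m/s.
Reynolds number Re = ρVD/μ = 1030 · 1.037 · 0.375 / 0.00129 = 3.106e+05.
Re > 4000 → turbulent. Relative roughness ε/D = 1.9e-06/0.375 = 5.07e-06. Haaland: 1/√f = -1.8 log₁₀[(5.07e-06/3.7)^1.11 + 6.9/3.106e+05] = -1.8 log₁₀[3.1e-07 + 2.22e-05] = 8.365, so f = 0.01429.
Darcy-Weisbach: ΔP = f(L/D)(ρV²/2) = 0.01429·(188/0.375)·(1030·1.037²/2) = 0.01429·501.3·554.1 = 3970 Pa.
Q = ṁ/ρ = 118/1030 = 0.1146 m³/s.
Pumping power P = QΔP = 0.1146·3970 = 454.8 W = 455 W.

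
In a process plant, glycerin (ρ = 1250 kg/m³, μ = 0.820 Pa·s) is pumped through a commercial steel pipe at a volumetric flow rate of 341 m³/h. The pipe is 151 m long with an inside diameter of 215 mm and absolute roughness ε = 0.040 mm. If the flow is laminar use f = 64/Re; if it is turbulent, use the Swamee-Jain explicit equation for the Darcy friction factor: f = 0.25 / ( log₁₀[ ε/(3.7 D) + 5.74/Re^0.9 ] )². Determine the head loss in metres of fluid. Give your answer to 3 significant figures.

Q = 341 m³/h = 341/3600 = 0.09472 m³/s.
Cross-sectional area A = πD²/4 = π(0.215)²/4 = 0.03631 m²; mean velocity V = Q/A = 0.09472/0.03631 = 2.609 m/s.
Reynolds number Re = ρVD/μ = 1250 · 2.609 · 0.215 / 0.82 = 855.1.
Re < 2300 → laminar flow, so f = 64/Re = 64/855.1 = 0.07484 (the turbulent correlation is not needed).
Darcy-Weisbach: ΔP = f(L/D)(ρV²/2) = 0.07484·(151/0.215)·(1250·2.609²/2) = 0.07484·702.3·4255 = 2.236e+05 Pa.
Head loss h_f = ΔP/(ρg) = 2.236e+05/(1250·9.81) = 18.2 m.

h_f ≈ 18.2 m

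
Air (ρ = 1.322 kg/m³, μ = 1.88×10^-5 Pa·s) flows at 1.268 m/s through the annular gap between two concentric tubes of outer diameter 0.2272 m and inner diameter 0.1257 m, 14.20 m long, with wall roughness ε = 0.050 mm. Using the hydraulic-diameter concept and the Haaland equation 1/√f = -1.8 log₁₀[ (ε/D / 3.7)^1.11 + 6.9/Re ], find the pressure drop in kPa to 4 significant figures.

ΔP ≈ 0.004805 kPa

Hydraulic diameter D_h = 4A/P = D_o - D_i = 0.2272 - 0.1257 = 0.1015 m.
Re = ρVD_h/μ = 1.322·1.268·0.1015/1.88e-05 = 9050.
ε/D_h = 5e-05/0.1015 = 0.000493; Haaland gives 1/√f = -1.8 log₁₀[4.99e-05+0.000762] = 5.563, so f = 0.03232.
ΔP = f(L/D_h)(ρV²/2) = 0.03232·14.2/0.1015·1.063 = 4.805 Pa.
ΔP = 0.004805 kPa.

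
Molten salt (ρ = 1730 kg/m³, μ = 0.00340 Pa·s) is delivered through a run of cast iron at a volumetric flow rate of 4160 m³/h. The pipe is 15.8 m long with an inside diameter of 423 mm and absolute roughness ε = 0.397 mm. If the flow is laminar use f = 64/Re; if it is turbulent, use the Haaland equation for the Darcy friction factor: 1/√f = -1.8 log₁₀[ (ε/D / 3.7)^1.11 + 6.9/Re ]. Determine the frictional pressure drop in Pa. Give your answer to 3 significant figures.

ΔP ≈ 42700 Pa

Q = 4160 m³/h = 4160/3600 = 1.156 m³/s.
Cross-sectional area A = πD²/4 = π(0.423)²/4 = 0.1405 m²; mean velocity V = Q/A = 1.156/0.1405 = 8.223 m/s.
Reynolds number Re = ρVD/μ = 1730 · 8.223 · 0.423 / 0.0034 = 1.77e+06.
Re > 4000 → turbulent. Relative roughness ε/D = 0.000397/0.423 = 0.000939. Haaland: 1/√f = -1.8 log₁₀[(0.000939/3.7)^1.11 + 6.9/1.77e+06] = -1.8 log₁₀[0.000102 + 3.9e-06] = 7.155, so f = 0.01953.
Darcy-Weisbach: ΔP = f(L/D)(ρV²/2) = 0.01953·(15.8/0.423)·(1730·8.223²/2) = 0.01953·37.35·5.849e+04 = 4.267e+04 Pa.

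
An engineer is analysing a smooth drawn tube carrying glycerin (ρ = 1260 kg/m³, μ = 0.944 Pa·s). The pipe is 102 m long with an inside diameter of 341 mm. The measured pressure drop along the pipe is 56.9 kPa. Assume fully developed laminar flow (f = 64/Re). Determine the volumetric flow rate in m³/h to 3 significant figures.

For laminar flow, f = 64/Re with Re = ρVD/μ, so Darcy-Weisbach reduces to ΔP = 32μLV/D². Solving for V: V = ΔP·D²/(32μL) = 5.69e+04·(0.341)²/(32·0.944·102) = 2.147 m/s.
Check: Re = ρVD/μ = 1260·2.147·0.341/0.944 = 977.4 < 2300, so the laminar assumption holds.
Q = V·A = 2.147·(π/4·0.341²) = 0.1961 m³/s = 706 m³/h.

Q ≈ 706 m³/h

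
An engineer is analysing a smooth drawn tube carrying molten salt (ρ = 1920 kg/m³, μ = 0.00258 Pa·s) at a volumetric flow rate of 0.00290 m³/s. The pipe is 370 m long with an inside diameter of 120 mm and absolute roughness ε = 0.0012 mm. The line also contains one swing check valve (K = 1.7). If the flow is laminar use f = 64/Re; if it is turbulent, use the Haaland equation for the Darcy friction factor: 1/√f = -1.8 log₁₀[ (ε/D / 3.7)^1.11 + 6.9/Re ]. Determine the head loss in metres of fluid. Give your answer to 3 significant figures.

h_f ≈ 0.263 m

Cross-sectional area A = πD²/4 = π(0.12)²/4 = 0.01131 m²; mean velocity V = Q/A = 0.0029/0.01131 = 0.2564 m/s.
Reynolds number Re = ρVD/μ = 1920 · 0.2564 · 0.12 / 0.00258 = 2.29e+04.
Re > 4000 → turbulent. Relative roughness ε/D = 1.2e-06/0.12 = 1e-05. Haaland: 1/√f = -1.8 log₁₀[(1e-05/3.7)^1.11 + 6.9/2.29e+04] = -1.8 log₁₀[6.6e-07 + 0.000301] = 6.336, so f = 0.02491.
Total minor-loss coefficient ΣK = 1·1.7 = 1.7.
ΔP = [f·L/D + ΣK]·(ρV²/2) = [0.02491·370/0.12 + 1.7]·(1920·0.2564²/2) = [76.8 + 1.7]·63.12 = 4955 Pa.
Head loss h_f = ΔP/(ρg) = 4955/(1920·9.81) = 0.263 m.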